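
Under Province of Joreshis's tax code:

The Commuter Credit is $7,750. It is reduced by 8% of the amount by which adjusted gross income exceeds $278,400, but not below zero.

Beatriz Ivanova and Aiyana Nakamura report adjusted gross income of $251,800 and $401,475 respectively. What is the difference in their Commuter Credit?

Beatriz ($251,800): Commuter Credit: $251,800 is at or below the $278,400 threshold, so the full $7,750 applies.
Aiyana ($401,475): Commuter Credit: 8% of the $123,075 excess over $278,400 is $9,846 ≥ base, so the credit is $0.
Difference: |$7,750 − $0| = $7,750.

$7,750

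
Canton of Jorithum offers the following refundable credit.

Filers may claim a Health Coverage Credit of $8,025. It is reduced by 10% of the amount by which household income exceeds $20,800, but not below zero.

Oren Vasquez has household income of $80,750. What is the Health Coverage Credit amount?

$2,030

Health Coverage Credit: 10% of the $59,950 excess over $20,800 is $5,995; credit = $8,025 − $5,995 = $2,030.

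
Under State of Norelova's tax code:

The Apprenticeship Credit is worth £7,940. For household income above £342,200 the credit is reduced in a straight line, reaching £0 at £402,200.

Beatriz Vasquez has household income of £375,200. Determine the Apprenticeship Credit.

£3,573

Apprenticeship Credit: £375,200 is £33,000 into a £60,000 phase-out range, leaving 27,000/60,000 of the credit: £7,940 × 27,000/60,000 = £3,573.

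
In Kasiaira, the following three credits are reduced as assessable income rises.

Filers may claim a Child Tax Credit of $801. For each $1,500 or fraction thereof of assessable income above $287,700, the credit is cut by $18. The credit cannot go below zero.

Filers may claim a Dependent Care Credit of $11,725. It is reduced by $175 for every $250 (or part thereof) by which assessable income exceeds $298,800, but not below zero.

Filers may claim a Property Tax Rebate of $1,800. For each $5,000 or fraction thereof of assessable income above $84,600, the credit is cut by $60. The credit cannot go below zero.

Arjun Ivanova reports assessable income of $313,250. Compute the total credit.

Child Tax Credit: income exceeds $287,700 by $25,550, which is 18 full-or-partial $1,500 increments; reduction = 18 × $18 = $324, leaving $477.
Dependent Care Credit: income exceeds $298,800 by $14,450, which is 58 full-or-partial $250 increments; reduction = 58 × $175 = $10,150, leaving $1,575.
Property Tax Rebate: income exceeds $84,600 by $228,650 → 46 increments × $60 = $2,760 ≥ base, so the credit is $0.
Total: $477 + $1,575 + $0 = $2,052.

$2,052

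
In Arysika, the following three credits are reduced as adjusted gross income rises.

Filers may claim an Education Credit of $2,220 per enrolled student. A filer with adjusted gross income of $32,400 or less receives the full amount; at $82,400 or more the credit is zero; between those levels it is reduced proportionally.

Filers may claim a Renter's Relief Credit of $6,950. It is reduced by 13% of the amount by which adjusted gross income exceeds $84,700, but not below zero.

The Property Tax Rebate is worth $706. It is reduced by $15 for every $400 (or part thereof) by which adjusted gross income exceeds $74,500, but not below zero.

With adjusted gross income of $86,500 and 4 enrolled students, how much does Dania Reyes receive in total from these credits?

Education Credit: base = 4 × $2,220 = $8,880. $86,500 is at or above $82,400, so the credit is $0.
Renter's Relief Credit: 13% of the $1,800 excess over $84,700 is $234; credit = $6,950 − $234 = $6,716.
Property Tax Rebate: income exceeds $74,500 by $12,000, which is 30 full-or-partial $400 increments; reduction = 30 × $15 = $450, leaving $256.
Total: $0 + $6,716 + $256 = $6,972.

$6,972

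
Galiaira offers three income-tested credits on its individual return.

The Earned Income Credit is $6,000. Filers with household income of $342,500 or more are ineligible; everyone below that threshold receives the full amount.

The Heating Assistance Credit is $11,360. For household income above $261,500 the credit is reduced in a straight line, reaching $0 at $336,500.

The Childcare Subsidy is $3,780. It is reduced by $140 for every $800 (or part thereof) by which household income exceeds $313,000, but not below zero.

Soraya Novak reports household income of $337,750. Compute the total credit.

$6,000

Earned Income Credit: $337,750 is below the $342,500 cutoff, so the full $6,000 applies.
Heating Assistance Credit: $337,750 is at or above $336,500, so the credit is $0.
Childcare Subsidy: income exceeds $313,000 by $24,750 → 31 increments × $140 = $4,340 ≥ base, so the credit is $0.
Total: $6,000 + $0 + $0 = $6,000.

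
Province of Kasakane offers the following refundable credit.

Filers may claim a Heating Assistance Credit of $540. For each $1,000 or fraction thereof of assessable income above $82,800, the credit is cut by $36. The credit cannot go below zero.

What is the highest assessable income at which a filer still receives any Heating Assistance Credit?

After 14 increments the reduction is 14 × $36 = $504, leaving $36; one more increment wipes it out. Increment 14 ends at excess 14 × $1,000 = $14,000, so the highest qualifying income is $82,800 + $14,000 = $96,800.

$96,800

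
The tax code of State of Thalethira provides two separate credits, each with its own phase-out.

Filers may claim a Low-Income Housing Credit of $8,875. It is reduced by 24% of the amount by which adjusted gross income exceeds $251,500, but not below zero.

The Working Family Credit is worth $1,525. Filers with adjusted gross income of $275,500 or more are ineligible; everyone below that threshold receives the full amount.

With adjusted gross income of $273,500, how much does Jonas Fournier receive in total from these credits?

Low-Income Housing Credit: 24% of the $22,000 excess over $251,500 is $5,280; credit = $8,875 − $5,280 = $3,595.
Working Family Credit: $273,500 is below the $275,500 cutoff, so the full $1,525 applies.
Total: $3,595 + $1,525 = $5,120.

$5,120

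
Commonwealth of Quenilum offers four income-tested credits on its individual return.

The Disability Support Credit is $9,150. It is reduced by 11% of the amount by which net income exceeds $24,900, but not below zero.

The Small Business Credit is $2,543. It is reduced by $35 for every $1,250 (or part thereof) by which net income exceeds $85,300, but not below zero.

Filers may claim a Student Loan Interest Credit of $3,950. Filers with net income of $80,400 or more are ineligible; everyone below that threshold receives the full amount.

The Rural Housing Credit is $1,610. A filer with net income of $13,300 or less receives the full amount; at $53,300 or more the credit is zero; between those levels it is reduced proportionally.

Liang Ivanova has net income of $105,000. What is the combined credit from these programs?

Disability Support Credit: 11% of the $80,100 excess over $24,900 is $8,811; credit = $9,150 − $8,811 = $339.
Small Business Credit: income exceeds $85,300 by $19,700, which is 16 full-or-partial $1,250 increments; reduction = 16 × $35 = $560, leaving $1,983.
Student Loan Interest Credit: $105,000 meets or exceeds the $80,400 cutoff, so the credit is $0.
Rural Housing Credit: $105,000 is at or above $53,300, so the credit is $0.
Total: $339 + $1,983 + $0 + $0 = $2,322.

$2,322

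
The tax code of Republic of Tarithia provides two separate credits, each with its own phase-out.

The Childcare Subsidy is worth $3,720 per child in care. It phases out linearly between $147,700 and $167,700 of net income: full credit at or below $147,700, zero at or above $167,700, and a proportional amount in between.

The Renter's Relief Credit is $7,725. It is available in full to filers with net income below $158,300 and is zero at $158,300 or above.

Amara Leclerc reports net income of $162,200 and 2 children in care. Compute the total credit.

$2,046

Childcare Subsidy: base = 2 × $3,720 = $7,440. $162,200 is $14,500 into a $20,000 phase-out range, leaving 5,500/20,000 of the credit: $7,440 × 5,500/20,000 = $2,046.
Renter's Relief Credit: $162,200 meets or exceeds the $158,300 cutoff, so the credit is $0.
Total: $2,046 + $0 = $2,046.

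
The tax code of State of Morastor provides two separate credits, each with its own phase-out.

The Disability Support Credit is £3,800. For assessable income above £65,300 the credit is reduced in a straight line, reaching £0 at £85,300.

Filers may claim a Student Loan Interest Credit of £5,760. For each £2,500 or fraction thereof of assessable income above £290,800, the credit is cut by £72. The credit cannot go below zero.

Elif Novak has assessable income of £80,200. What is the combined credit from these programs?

Disability Support Credit: £80,200 is £14,900 into a £20,000 phase-out range, leaving 5,100/20,000 of the credit: £3,800 × 5,100/20,000 = £969.
Student Loan Interest Credit: £80,200 is at or below the £290,800 threshold, so the full £5,760 applies.
Total: £969 + £5,760 = £6,729.

£6,729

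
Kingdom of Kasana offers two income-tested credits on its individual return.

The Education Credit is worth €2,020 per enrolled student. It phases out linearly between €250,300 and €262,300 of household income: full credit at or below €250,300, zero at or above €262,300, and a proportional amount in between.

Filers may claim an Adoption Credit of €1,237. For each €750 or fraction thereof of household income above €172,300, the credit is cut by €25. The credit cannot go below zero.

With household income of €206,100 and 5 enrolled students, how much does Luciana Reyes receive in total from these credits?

€10,187

Education Credit: base = 5 × €2,020 = €10,100. €206,100 is at or below the €250,300 threshold, so the full €10,100 applies.
Adoption Credit: income exceeds €172,300 by €33,800, which is 46 full-or-partial €750 increments; reduction = 46 × €25 = €1,150, leaving €87.
Total: €10,100 + €87 = €10,187.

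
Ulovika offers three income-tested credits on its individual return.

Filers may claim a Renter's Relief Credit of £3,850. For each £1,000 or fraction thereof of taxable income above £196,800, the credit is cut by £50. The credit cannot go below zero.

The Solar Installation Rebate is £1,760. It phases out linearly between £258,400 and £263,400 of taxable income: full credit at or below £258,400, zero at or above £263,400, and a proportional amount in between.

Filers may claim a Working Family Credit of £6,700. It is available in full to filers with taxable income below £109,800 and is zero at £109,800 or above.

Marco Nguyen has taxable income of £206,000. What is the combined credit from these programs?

Renter's Relief Credit: income exceeds £196,800 by £9,200, which is 10 full-or-partial £1,000 increments; reduction = 10 × £50 = £500, leaving £3,350.
Solar Installation Rebate: £206,000 is at or below the £258,400 threshold, so the full £1,760 applies.
Working Family Credit: £206,000 meets or exceeds the £109,800 cutoff, so the credit is £0.
Total: £3,350 + £1,760 + £0 = £5,110.

£5,110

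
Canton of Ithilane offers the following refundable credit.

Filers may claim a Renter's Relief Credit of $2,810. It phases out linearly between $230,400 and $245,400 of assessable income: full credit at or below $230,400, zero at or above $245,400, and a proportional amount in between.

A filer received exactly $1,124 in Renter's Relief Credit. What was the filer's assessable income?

$1,124 is 1,124/2,810 of the full $2,810, so 1,686/2,810 of the $15,000 range has been used: income = $230,400 + $15,000 × 1,686/2,810 = $239,400.

$239,400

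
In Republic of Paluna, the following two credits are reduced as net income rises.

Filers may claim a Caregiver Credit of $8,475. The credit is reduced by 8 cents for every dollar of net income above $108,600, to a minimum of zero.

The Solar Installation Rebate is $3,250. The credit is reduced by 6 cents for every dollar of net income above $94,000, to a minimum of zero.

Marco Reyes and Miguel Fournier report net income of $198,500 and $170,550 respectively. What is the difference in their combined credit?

Marco ($198,500): Caregiver Credit: 8% of the $89,900 excess over $108,600 is $7,192; credit = $8,475 − $7,192 = $1,283. Solar Installation Rebate: 6% of the $104,500 excess over $94,000 is $6,270 ≥ base, so the credit is $0. total $1,283 + $0 = $1,283
Miguel ($170,550): Caregiver Credit: 8% of the $61,950 excess over $108,600 is $4,956; credit = $8,475 − $4,956 = $3,519. Solar Installation Rebate: 6% of the $76,550 excess over $94,000 is $4,593 ≥ base, so the credit is $0. total $3,519 + $0 = $3,519
Difference: |$1,283 − $3,519| = $2,236.

$2,236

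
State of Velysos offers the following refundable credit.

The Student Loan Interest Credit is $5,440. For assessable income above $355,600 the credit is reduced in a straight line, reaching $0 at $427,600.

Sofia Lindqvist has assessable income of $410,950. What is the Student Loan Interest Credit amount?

$1,258

Student Loan Interest Credit: $410,950 is $55,350 into a $72,000 phase-out range, leaving 16,650/72,000 of the credit: $5,440 × 16,650/72,000 = $1,258.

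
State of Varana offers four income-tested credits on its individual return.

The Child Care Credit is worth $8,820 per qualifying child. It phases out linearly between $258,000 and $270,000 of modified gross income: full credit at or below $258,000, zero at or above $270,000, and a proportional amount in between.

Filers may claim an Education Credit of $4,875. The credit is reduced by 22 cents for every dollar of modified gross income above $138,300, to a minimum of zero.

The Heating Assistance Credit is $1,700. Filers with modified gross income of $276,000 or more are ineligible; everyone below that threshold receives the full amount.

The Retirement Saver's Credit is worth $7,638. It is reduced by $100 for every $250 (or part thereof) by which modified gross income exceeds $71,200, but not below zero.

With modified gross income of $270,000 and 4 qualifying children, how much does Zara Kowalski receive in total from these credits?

Child Care Credit: base = 4 × $8,820 = $35,280. $270,000 is at or above $270,000, so the credit is $0.
Education Credit: 22% of the $131,700 excess over $138,300 is $28,974 ≥ base, so the credit is $0.
Heating Assistance Credit: $270,000 is below the $276,000 cutoff, so the full $1,700 applies.
Retirement Saver's Credit: income exceeds $71,200 by $198,800 → 796 increments × $100 = $79,600 ≥ base, so the credit is $0.
Total: $0 + $0 + $1,700 + $0 = $1,700.

$1,700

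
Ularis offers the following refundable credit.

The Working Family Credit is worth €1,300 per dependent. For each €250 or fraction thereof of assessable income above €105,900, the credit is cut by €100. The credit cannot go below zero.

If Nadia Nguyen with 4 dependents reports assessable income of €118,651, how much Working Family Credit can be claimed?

Working Family Credit: base = 4 × €1,300 = €5,200. income exceeds €105,900 by €12,751 → 52 increments × €100 = €5,200 ≥ base, so the credit is €0.

€0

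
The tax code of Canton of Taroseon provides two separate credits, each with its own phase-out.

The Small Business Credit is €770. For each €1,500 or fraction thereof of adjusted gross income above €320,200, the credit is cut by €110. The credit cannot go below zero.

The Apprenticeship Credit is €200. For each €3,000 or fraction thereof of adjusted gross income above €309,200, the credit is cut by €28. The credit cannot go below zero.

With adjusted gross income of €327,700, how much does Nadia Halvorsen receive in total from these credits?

€224

Small Business Credit: income exceeds €320,200 by €7,500, which is 5 full-or-partial €1,500 increments; reduction = 5 × €110 = €550, leaving €220.
Apprenticeship Credit: income exceeds €309,200 by €18,500, which is 7 full-or-partial €3,000 increments; reduction = 7 × €28 = €196, leaving €4.
Total: €220 + €4 = €224.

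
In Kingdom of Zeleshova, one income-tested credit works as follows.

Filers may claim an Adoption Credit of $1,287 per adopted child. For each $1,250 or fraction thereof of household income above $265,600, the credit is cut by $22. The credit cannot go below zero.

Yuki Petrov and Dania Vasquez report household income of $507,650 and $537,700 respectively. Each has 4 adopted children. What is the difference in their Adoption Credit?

$528

Yuki ($507,650): Adoption Credit: base = 4 × $1,287 = $5,148. income exceeds $265,600 by $242,050, which is 194 full-or-partial $1,250 increments; reduction = 194 × $22 = $4,268, leaving $880.
Dania ($537,700): Adoption Credit: base = 4 × $1,287 = $5,148. income exceeds $265,600 by $272,100, which is 218 full-or-partial $1,250 increments; reduction = 218 × $22 = $4,796, leaving $352.
Difference: |$880 − $352| = $528.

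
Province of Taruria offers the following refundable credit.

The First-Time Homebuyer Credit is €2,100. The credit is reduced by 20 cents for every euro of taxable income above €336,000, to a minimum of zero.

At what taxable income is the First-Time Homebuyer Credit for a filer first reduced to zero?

The credit falls by 20% of each euro above €336,000, so it reaches zero when the excess is €2,100 / 20% = €10,500: income = €336,000 + €10,500 = €346,500.

€346,500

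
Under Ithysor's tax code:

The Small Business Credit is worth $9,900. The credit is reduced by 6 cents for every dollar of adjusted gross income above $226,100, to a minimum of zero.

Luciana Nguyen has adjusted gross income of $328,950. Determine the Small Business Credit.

$3,729

Small Business Credit: 6% of the $102,850 excess over $226,100 is $6,171; credit = $9,900 − $6,171 = $3,729.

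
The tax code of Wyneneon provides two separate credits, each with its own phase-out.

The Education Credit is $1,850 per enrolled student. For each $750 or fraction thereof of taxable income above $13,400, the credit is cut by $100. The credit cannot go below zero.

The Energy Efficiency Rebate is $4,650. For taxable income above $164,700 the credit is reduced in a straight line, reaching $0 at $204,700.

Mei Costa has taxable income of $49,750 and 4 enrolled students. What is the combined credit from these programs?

$7,150

Education Credit: base = 4 × $1,850 = $7,400. income exceeds $13,400 by $36,350, which is 49 full-or-partial $750 increments; reduction = 49 × $100 = $4,900, leaving $2,500.
Energy Efficiency Rebate: $49,750 is at or below the $164,700 threshold, so the full $4,650 applies.
Total: $2,500 + $4,650 = $7,150.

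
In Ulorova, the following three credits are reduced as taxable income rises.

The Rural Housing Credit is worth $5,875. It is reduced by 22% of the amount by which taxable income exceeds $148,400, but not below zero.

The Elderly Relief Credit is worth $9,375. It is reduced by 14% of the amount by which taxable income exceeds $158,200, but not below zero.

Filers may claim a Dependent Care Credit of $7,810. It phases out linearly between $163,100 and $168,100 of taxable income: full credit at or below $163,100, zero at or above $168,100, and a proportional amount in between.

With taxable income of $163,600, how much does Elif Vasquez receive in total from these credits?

Rural Housing Credit: 22% of the $15,200 excess over $148,400 is $3,344; credit = $5,875 − $3,344 = $2,531.
Elderly Relief Credit: 14% of the $5,400 excess over $158,200 is $756; credit = $9,375 − $756 = $8,619.
Dependent Care Credit: $163,600 is $500 into a $5,000 phase-out range, leaving 4,500/5,000 of the credit: $7,810 × 4,500/5,000 = $7,029.
Total: $2,531 + $8,619 + $7,029 = $18,179.

$18,179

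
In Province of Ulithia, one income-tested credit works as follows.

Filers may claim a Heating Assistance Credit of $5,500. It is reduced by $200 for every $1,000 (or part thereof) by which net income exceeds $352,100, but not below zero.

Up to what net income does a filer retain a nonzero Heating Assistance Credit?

$379,100

After 27 increments the reduction is 27 × $200 = $5,400, leaving $100; one more increment wipes it out. Increment 27 ends at excess 27 × $1,000 = $27,000, so the highest qualifying income is $352,100 + $27,000 = $379,100.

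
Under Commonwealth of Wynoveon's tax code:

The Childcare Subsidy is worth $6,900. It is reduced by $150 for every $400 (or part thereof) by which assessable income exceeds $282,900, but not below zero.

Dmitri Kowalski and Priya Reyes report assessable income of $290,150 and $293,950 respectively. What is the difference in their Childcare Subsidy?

Dmitri ($290,150): Childcare Subsidy: income exceeds $282,900 by $7,250, which is 19 full-or-partial $400 increments; reduction = 19 × $150 = $2,850, leaving $4,050.
Priya ($293,950): Childcare Subsidy: income exceeds $282,900 by $11,050, which is 28 full-or-partial $400 increments; reduction = 28 × $150 = $4,200, leaving $2,700.
Difference: |$4,050 − $2,700| = $1,350.

$1,350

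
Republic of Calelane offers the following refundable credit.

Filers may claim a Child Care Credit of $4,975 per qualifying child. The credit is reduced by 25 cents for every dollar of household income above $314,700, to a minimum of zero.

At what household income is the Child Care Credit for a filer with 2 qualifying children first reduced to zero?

$354,500

Full credit = 2 × $4,975 = $9,950.
The credit falls by 25% of each dollar above $314,700, so it reaches zero when the excess is $9,950 / 25% = $39,800: income = $314,700 + $39,800 = $354,500.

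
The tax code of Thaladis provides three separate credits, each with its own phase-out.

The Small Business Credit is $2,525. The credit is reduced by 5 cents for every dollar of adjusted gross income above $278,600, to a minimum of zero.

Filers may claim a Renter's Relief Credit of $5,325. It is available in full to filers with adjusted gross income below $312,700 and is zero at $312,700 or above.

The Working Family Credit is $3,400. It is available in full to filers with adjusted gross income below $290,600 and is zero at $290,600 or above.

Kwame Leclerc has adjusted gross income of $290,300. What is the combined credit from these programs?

$10,665

Small Business Credit: 5% of the $11,700 excess over $278,600 is $585; credit = $2,525 − $585 = $1,940.
Renter's Relief Credit: $290,300 is below the $312,700 cutoff, so the full $5,325 applies.
Working Family Credit: $290,300 is below the $290,600 cutoff, so the full $3,400 applies.
Total: $1,940 + $5,325 + $3,400 = $10,665.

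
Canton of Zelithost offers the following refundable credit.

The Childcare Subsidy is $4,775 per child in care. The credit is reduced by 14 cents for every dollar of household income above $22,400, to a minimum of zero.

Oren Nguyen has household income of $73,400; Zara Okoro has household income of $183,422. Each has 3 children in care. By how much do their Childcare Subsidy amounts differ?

Oren ($73,400): Childcare Subsidy: base = 3 × $4,775 = $14,325. 14% of the $51,000 excess over $22,400 is $7,140; credit = $14,325 − $7,140 = $7,185.
Zara ($183,422): Childcare Subsidy: base = 3 × $4,775 = $14,325. 14% of the $161,022 excess over $22,400 is $22,543.08 ≥ base, so the credit is $0.
Difference: |$7,185 − $0| = $7,185.

$7,185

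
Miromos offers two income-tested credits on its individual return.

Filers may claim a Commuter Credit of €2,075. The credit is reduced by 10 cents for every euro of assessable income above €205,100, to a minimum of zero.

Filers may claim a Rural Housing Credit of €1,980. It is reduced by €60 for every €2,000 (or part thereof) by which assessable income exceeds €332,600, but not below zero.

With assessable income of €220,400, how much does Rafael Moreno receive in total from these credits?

€2,525

Commuter Credit: 10% of the €15,300 excess over €205,100 is €1,530; credit = €2,075 − €1,530 = €545.
Rural Housing Credit: €220,400 is at or below the €332,600 threshold, so the full €1,980 applies.
Total: €545 + €1,980 = €2,525.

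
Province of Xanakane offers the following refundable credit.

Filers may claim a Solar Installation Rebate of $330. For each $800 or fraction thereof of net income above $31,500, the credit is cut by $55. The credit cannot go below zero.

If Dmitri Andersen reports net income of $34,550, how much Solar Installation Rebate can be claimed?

Solar Installation Rebate: income exceeds $31,500 by $3,050, which is 4 full-or-partial $800 increments; reduction = 4 × $55 = $220, leaving $110.

$110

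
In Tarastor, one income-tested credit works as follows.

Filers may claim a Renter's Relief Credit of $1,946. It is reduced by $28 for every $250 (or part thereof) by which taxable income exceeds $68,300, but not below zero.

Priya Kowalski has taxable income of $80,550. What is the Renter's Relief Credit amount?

$574

Renter's Relief Credit: income exceeds $68,300 by $12,250, which is 49 full-or-partial $250 increments; reduction = 49 × $28 = $1,372, leaving $574.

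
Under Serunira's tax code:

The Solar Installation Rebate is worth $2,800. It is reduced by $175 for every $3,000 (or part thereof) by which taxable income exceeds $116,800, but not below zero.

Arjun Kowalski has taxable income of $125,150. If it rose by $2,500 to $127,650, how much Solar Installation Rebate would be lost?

$175

At $125,150 — income exceeds $116,800 by $8,350, which is 3 full-or-partial $3,000 increments; reduction = 3 × $175 = $525, leaving $2,275.
At $127,650 — income exceeds $116,800 by $10,850, which is 4 full-or-partial $3,000 increments; reduction = 4 × $175 = $700, leaving $2,100.
Lost: $2,275 − $2,100 = $175.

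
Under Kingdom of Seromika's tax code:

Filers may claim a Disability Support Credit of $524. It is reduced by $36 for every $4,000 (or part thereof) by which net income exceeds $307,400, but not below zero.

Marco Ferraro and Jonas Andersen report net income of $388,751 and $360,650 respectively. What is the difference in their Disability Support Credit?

Marco ($388,751): Disability Support Credit: income exceeds $307,400 by $81,351 → 21 increments × $36 = $756 ≥ base, so the credit is $0.
Jonas ($360,650): Disability Support Credit: income exceeds $307,400 by $53,250, which is 14 full-or-partial $4,000 increments; reduction = 14 × $36 = $504, leaving $20.
Difference: |$0 − $20| = $20.

$20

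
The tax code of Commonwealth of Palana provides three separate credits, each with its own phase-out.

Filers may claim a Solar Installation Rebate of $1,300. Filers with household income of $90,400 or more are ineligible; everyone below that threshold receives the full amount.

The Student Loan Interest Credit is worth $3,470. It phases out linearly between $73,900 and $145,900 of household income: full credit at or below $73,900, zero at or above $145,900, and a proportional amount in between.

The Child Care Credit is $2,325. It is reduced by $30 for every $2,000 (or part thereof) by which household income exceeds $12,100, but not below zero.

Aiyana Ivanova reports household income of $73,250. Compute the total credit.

Solar Installation Rebate: $73,250 is below the $90,400 cutoff, so the full $1,300 applies.
Student Loan Interest Credit: $73,250 is at or below the $73,900 threshold, so the full $3,470 applies.
Child Care Credit: income exceeds $12,100 by $61,150, which is 31 full-or-partial $2,000 increments; reduction = 31 × $30 = $930, leaving $1,395.
Total: $1,300 + $3,470 + $1,395 = $6,165.

$6,165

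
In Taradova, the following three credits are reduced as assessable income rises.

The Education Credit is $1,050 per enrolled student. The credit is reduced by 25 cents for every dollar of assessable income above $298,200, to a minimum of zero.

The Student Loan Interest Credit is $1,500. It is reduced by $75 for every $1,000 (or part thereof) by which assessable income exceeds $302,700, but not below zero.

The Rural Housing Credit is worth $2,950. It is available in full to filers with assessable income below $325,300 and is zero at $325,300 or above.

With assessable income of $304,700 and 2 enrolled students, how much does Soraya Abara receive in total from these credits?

$4,775

Education Credit: base = 2 × $1,050 = $2,100. 25% of the $6,500 excess over $298,200 is $1,625; credit = $2,100 − $1,625 = $475.
Student Loan Interest Credit: income exceeds $302,700 by $2,000, which is 2 full-or-partial $1,000 increments; reduction = 2 × $75 = $150, leaving $1,350.
Rural Housing Credit: $304,700 is below the $325,300 cutoff, so the full $2,950 applies.
Total: $475 + $1,350 + $2,950 = $4,775.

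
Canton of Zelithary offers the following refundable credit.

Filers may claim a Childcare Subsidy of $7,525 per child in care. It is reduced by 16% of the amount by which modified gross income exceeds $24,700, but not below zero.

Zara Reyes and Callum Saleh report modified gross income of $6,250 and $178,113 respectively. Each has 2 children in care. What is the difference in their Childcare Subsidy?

Zara ($6,250): Childcare Subsidy: base = 2 × $7,525 = $15,050. $6,250 is at or below the $24,700 threshold, so the full $15,050 applies.
Callum ($178,113): Childcare Subsidy: base = 2 × $7,525 = $15,050. 16% of the $153,413 excess over $24,700 is $24,546.08 ≥ base, so the credit is $0.
Difference: |$15,050 − $0| = $15,050.

$15,050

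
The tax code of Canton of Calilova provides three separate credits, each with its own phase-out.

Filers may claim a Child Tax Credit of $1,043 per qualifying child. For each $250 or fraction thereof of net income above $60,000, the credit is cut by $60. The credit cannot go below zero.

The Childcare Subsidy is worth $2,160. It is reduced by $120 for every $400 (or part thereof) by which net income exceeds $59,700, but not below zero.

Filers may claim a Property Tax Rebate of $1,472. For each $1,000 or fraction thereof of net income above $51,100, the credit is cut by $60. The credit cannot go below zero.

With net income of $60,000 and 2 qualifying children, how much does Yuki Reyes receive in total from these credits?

Child Tax Credit: base = 2 × $1,043 = $2,086. $60,000 is at or below the $60,000 threshold, so the full $2,086 applies.
Childcare Subsidy: income exceeds $59,700 by $300, which is 1 full-or-partial $400 increment; reduction = 1 × $120 = $120, leaving $2,040.
Property Tax Rebate: income exceeds $51,100 by $8,900, which is 9 full-or-partial $1,000 increments; reduction = 9 × $60 = $540, leaving $932.
Total: $2,086 + $2,040 + $932 = $5,058.

$5,058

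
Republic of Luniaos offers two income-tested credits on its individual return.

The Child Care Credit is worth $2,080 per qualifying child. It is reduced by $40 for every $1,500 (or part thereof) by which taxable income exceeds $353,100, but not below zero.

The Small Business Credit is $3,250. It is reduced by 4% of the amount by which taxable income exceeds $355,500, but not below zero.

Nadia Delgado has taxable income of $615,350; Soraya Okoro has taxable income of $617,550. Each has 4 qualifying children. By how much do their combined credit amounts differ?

Nadia ($615,350): Child Care Credit: base = 4 × $2,080 = $8,320. income exceeds $353,100 by $262,250, which is 175 full-or-partial $1,500 increments; reduction = 175 × $40 = $7,000, leaving $1,320. Small Business Credit: 4% of the $259,850 excess over $355,500 is $10,394 ≥ base, so the credit is $0. total $1,320 + $0 = $1,320
Soraya ($617,550): Child Care Credit: base = 4 × $2,080 = $8,320. income exceeds $353,100 by $264,450, which is 177 full-or-partial $1,500 increments; reduction = 177 × $40 = $7,080, leaving $1,240. Small Business Credit: 4% of the $262,050 excess over $355,500 is $10,482 ≥ base, so the credit is $0. total $1,240 + $0 = $1,240
Difference: |$1,320 − $1,240| = $80.

$80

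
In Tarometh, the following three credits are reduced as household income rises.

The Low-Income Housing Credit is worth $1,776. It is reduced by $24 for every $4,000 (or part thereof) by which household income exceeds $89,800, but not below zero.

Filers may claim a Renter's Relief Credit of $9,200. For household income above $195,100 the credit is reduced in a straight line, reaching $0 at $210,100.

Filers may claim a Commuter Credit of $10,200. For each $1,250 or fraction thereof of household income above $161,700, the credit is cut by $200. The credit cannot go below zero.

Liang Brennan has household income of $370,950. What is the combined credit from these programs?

Low-Income Housing Credit: income exceeds $89,800 by $281,150, which is 71 full-or-partial $4,000 increments; reduction = 71 × $24 = $1,704, leaving $72.
Renter's Relief Credit: $370,950 is at or above $210,100, so the credit is $0.
Commuter Credit: income exceeds $161,700 by $209,250 → 168 increments × $200 = $33,600 ≥ base, so the credit is $0.
Total: $72 + $0 + $0 = $72.

$72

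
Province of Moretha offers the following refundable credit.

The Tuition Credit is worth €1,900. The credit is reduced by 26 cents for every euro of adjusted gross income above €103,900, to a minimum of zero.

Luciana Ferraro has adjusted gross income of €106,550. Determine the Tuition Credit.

€1,211

Tuition Credit: 26% of the €2,650 excess over €103,900 is €689; credit = €1,900 − €689 = €1,211.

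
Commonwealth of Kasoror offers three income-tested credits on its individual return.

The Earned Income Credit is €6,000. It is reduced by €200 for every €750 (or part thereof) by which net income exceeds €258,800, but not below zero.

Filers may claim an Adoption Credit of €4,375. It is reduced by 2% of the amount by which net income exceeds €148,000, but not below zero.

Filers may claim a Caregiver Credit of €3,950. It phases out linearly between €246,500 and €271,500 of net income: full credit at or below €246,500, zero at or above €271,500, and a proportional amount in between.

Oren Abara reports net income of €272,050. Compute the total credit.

Earned Income Credit: income exceeds €258,800 by €13,250, which is 18 full-or-partial €750 increments; reduction = 18 × €200 = €3,600, leaving €2,400.
Adoption Credit: 2% of the €124,050 excess over €148,000 is €2,481; credit = €4,375 − €2,481 = €1,894.
Caregiver Credit: €272,050 is at or above €271,500, so the credit is €0.
Total: €2,400 + €1,894 + €0 = €4,294.

€4,294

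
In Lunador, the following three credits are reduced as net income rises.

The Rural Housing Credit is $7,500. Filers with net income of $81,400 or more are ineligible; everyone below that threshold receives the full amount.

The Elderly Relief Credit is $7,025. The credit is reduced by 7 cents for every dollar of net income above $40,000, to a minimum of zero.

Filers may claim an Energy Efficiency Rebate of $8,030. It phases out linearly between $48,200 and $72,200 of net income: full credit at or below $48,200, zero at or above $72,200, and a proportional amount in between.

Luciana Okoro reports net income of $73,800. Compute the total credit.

Rural Housing Credit: $73,800 is below the $81,400 cutoff, so the full $7,500 applies.
Elderly Relief Credit: 7% of the $33,800 excess over $40,000 is $2,366; credit = $7,025 − $2,366 = $4,659.
Energy Efficiency Rebate: $73,800 is at or above $72,200, so the credit is $0.
Total: $7,500 + $4,659 + $0 = $12,159.

$12,159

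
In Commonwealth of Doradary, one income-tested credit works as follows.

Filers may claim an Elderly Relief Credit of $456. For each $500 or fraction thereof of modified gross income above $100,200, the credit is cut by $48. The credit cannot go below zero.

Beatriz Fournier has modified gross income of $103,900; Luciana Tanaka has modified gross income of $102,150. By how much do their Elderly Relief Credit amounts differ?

Beatriz ($103,900): Elderly Relief Credit: income exceeds $100,200 by $3,700, which is 8 full-or-partial $500 increments; reduction = 8 × $48 = $384, leaving $72.
Luciana ($102,150): Elderly Relief Credit: income exceeds $100,200 by $1,950, which is 4 full-or-partial $500 increments; reduction = 4 × $48 = $192, leaving $264.
Difference: |$72 − $264| = $192.

$192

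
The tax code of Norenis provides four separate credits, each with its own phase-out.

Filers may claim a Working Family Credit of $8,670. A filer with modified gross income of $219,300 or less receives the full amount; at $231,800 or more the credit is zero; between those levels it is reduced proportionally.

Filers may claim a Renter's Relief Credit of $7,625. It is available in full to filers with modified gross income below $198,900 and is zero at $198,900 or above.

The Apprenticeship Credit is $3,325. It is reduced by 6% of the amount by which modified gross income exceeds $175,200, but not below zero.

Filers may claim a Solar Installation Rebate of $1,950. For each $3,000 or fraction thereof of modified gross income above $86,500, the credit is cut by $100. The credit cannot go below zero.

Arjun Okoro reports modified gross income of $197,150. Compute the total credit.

$18,303

Working Family Credit: $197,150 is at or below the $219,300 threshold, so the full $8,670 applies.
Renter's Relief Credit: $197,150 is below the $198,900 cutoff, so the full $7,625 applies.
Apprenticeship Credit: 6% of the $21,950 excess over $175,200 is $1,317; credit = $3,325 − $1,317 = $2,008.
Solar Installation Rebate: income exceeds $86,500 by $110,650 → 37 increments × $100 = $3,700 ≥ base, so the credit is $0.
Total: $8,670 + $7,625 + $2,008 + $0 = $18,303.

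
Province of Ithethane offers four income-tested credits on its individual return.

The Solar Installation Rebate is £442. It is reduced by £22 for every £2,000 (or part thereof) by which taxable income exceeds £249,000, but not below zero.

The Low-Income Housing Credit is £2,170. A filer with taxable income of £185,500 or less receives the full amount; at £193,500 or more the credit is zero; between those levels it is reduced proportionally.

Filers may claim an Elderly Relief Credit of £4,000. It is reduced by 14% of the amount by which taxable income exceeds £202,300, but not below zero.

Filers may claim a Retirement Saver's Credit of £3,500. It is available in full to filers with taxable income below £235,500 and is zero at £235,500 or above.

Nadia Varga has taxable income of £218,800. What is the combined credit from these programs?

Solar Installation Rebate: £218,800 is at or below the £249,000 threshold, so the full £442 applies.
Low-Income Housing Credit: £218,800 is at or above £193,500, so the credit is £0.
Elderly Relief Credit: 14% of the £16,500 excess over £202,300 is £2,310; credit = £4,000 − £2,310 = £1,690.
Retirement Saver's Credit: £218,800 is below the £235,500 cutoff, so the full £3,500 applies.
Total: £442 + £0 + £1,690 + £3,500 = £5,632.

£5,632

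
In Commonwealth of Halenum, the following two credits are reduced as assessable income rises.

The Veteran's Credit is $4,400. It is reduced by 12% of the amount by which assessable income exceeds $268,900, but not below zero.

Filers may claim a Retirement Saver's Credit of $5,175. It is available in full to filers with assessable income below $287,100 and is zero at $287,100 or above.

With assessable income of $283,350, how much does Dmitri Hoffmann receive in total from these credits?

Veteran's Credit: 12% of the $14,450 excess over $268,900 is $1,734; credit = $4,400 − $1,734 = $2,666.
Retirement Saver's Credit: $283,350 is below the $287,100 cutoff, so the full $5,175 applies.
Total: $2,666 + $5,175 = $7,841.

$7,841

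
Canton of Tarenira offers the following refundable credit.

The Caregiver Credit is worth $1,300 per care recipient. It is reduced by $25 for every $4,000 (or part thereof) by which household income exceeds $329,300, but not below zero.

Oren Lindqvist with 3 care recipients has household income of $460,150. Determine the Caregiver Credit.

Caregiver Credit: base = 3 × $1,300 = $3,900. income exceeds $329,300 by $130,850, which is 33 full-or-partial $4,000 increments; reduction = 33 × $25 = $825, leaving $3,075.

$3,075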